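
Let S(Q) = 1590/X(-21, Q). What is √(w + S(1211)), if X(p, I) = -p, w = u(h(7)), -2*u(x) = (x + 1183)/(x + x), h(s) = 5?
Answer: √19985/35 ≈ 4.0391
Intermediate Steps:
u(x) = -(1183 + x)/(4*x) (u(x) = -(x + 1183)/(2*(x + x)) = -(1183 + x)/(2*(2*x)) = -(1183 + x)*1/(2*x)/2 = -(1183 + x)/(4*x))
w = -297/5 (w = (¼)*(-1183 - 1*5)/5 = (¼)*(⅕)*(-1183 - 5) = (¼)*(⅕)*(-1188) = -297/5 ≈ -59.400)
S(Q) = 530/7 (S(Q) = 1590/((-1*(-21))) = 1590/21 = 1590*(1/21) = 530/7)
√(w + S(1211)) = √(-297/5 + 530/7) = √(571/35) = √19985/35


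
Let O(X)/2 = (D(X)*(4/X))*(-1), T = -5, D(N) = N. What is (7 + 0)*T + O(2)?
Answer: -43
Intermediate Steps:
O(X) = -8 (O(X) = 2*((X*(4/X))*(-1)) = 2*(4*(-1)) = 2*(-4) = -8)
(7 + 0)*T + O(2) = (7 + 0)*(-5) - 8 = 7*(-5) - 8 = -35 - 8 = -43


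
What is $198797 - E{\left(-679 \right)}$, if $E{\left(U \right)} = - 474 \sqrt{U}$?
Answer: $198797 + 474 i \sqrt{679} \approx 1.988 \cdot 10^{5} + 12351.0 i$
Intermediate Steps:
$198797 - E{\left(-679 \right)} = 198797 - - 474 \sqrt{-679} = 198797 - - 474 i \sqrt{679} = 198797 + 474 i \sqrt{679}$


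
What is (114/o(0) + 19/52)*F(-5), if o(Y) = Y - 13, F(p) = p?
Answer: 2185/52 ≈ 42.019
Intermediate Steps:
o(Y) = -13 + Y
(114/o(0) + 19/52)*F(-5) = (114/(-13 + 0) + 19/52)*(-5) = (114/(-13) + 19*(1/52))*(-5) = (114*(-1/13) + 19/52)*(-5) = (-114/13 + 19/52)*(-5) = -437/52*(-5) = 2185/52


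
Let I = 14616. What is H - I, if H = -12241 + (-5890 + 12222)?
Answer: -20525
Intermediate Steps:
H = -5909 (H = -12241 + 6332 = -5909)
H - I = -5909 - 1*14616 = -5909 - 14616 = -20525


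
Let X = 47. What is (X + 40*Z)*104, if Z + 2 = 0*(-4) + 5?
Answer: 17368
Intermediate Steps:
Z = 3 (Z = -2 + (0*(-4) + 5) = -2 + (0 + 5) = -2 + 5 = 3)
(X + 40*Z)*104 = (47 + 40*3)*104 = (47 + 120)*104 = 167*104 = 17368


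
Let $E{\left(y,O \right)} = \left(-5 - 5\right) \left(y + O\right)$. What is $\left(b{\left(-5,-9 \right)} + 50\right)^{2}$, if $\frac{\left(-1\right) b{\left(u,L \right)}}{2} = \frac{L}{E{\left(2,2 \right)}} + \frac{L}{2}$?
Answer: $\frac{1371241}{400} \approx 3428.1$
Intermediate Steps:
$E{\left(y,O \right)} = - 10 O - 10 y$ ($E{\left(y,O \right)} = - 10 \left(O + y\right) = - 10 O - 10 y$)
$b{\left(u,L \right)} = - \frac{19 L}{20}$ ($b{\left(u,L \right)} = - 2 \left(\frac{L}{\left(-10\right) 2 - 20} + \frac{L}{2}\right) = - 2 \left(\frac{L}{-20 - 20} + L \frac{1}{2}\right) = - 2 \left(\frac{L}{-40} + \frac{L}{2}\right) = - 2 \left(L \left(- \frac{1}{40}\right) + \frac{L}{2}\right) = - 2 \left(- \frac{L}{40} + \frac{L}{2}\right) = - 2 \frac{19 L}{40} = - \frac{19 L}{20}$)
$\left(b{\left(-5,-9 \right)} + 50\right)^{2} = \left(\left(- \frac{19}{20}\right) \left(-9\right) + 50\right)^{2} = \left(\frac{171}{20} + 50\right)^{2} = \left(\frac{1171}{20}\right)^{2} = \frac{1371241}{400}$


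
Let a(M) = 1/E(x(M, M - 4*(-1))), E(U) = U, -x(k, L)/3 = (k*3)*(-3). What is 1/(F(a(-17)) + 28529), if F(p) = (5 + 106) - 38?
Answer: 1/28602 ≈ 3.4963e-5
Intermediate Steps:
x(k, L) = 27*k (x(k, L) = -3*k*3*(-3) = -3*3*k*(-3) = -(-27)*k = 27*k)
a(M) = 1/(27*M)
F(p) = 73 (F(p) = 111 - 38 = 73)
1/(F(a(-17)) + 28529) = 1/(73 + 28529) = 1/28602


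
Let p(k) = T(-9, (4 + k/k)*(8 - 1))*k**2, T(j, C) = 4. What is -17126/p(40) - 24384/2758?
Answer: -50822777/4412800 ≈ -11.517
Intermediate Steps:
p(k) = 4*k**2
-17126/p(40) - 24384/2758 = -17126/(4*40**2) - 24384/2758 = -17126/(4*1600) - 24384*1/2758 = -17126/6400 - 12192/1379 = -17126*1/6400 - 12192/1379 = -8563/3200 - 12192/1379 = -50822777/4412800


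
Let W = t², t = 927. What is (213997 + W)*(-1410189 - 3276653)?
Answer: -5030509376492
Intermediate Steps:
W = 859329 (W = 927² = 859329)
(213997 + W)*(-1410189 - 3276653) = (213997 + 859329)*(-1410189 - 3276653) = 1073326*(-4686842) = -5030509376492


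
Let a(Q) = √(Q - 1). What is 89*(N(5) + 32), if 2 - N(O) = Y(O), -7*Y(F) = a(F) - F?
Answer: 20915/7 ≈ 2987.9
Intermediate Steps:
a(Q) = √(-1 + Q)
Y(F) = -√(-1 + F)/7 + F/7 (Y(F) = -(√(-1 + F) - F)/7 = -√(-1 + F)/7 + F/7)
N(O) = 2 - O/7 + √(-1 + O)/7 (N(O) = 2 - (-√(-1 + O)/7 + O/7) = 2 + (-O/7 + √(-1 + O)/7) = 2 - O/7 + √(-1 + O)/7)
89*(N(5) + 32) = 89*((2 - ⅐*5 + √(-1 + 5)/7) + 32) = 89*((2 - 5/7 + √4/7) + 32) = 89*((2 - 5/7 + (⅐)*2) + 32) = 89*((2 - 5/7 + 2/7) + 32) = 89*(11/7 + 32) = 89*(235/7) = 20915/7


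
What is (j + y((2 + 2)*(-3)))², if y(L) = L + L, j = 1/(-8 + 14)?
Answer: 20449/36 ≈ 568.03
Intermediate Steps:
j = ⅙ (j = 1/6 = ⅙ ≈ 0.16667)
y(L) = 2*L
(j + y((2 + 2)*(-3)))² = (⅙ + 2*((2 + 2)*(-3)))² = (⅙ + 2*(4*(-3)))² = (⅙ + 2*(-12))² = (⅙ - 24)² = (-143/6)² = 20449/36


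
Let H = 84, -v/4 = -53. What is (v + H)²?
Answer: 87616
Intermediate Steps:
v = 212 (v = -4*(-53) = 212)
(v + H)² = (212 + 84)² = 296² = 87616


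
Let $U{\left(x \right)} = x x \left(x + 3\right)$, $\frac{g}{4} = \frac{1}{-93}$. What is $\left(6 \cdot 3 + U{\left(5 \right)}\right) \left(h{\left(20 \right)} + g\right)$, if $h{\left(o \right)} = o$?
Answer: $\frac{404608}{93} \approx 4350.6$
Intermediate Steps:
$g = - \frac{4}{93}$ ($g = \frac{4}{-93} = 4 \left(- \frac{1}{93}\right) = - \frac{4}{93} \approx -0.043011$)
$U{\left(x \right)} = x^{2} \left(3 + x\right)$ ($U{\left(x \right)} = x x \left(3 + x\right) = x^{2} \left(3 + x\right)$)
$\left(6 \cdot 3 + U{\left(5 \right)}\right) \left(h{\left(20 \right)} + g\right) = \left(6 \cdot 3 + 5^{2} \left(3 + 5\right)\right) \left(20 - \frac{4}{93}\right) = \left(18 + 25 \cdot 8\right) \frac{1856}{93} = \left(18 + 200\right) \frac{1856}{93} = 218 \cdot \frac{1856}{93} = \frac{404608}{93}$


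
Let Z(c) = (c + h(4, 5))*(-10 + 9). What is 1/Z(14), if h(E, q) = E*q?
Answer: -1/34 ≈ -0.029412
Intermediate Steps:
Z(c) = -20 - c (Z(c) = (c + 4*5)*(-10 + 9) = (c + 20)*(-1) = (20 + c)*(-1) = -20 - c)
1/Z(14) = 1/(-20 - 1*14) = 1/(-20 - 14) = 1/(-34) = -1/34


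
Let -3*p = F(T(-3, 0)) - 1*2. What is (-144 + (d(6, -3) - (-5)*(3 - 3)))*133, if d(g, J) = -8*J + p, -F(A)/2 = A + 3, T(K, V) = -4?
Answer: -15960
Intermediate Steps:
F(A) = -6 - 2*A (F(A) = -2*(A + 3) = -2*(3 + A) = -6 - 2*A)
p = 0 (p = -((-6 - 2*(-4)) - 1*2)/3 = -((-6 + 8) - 2)/3 = -(2 - 2)/3 = -⅓*0 = 0)
d(g, J) = -8*J (d(g, J) = -8*J + 0 = -8*J)
(-144 + (d(6, -3) - (-5)*(3 - 3)))*133 = (-144 + (-8*(-3) - (-5)*(3 - 3)))*133 = (-144 + (24 - (-5)*0))*133 = (-144 + (24 - 1*0))*133 = (-144 + (24 + 0))*133 = (-144 + 24)*133 = -120*133 = -15960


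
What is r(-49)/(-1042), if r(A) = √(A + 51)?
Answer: -√2/1042 ≈ -0.0013572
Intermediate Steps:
r(A) = √(51 + A)
r(-49)/(-1042) = √(51 - 49)/(-1042) = √2*(-1/1042) = -√2/1042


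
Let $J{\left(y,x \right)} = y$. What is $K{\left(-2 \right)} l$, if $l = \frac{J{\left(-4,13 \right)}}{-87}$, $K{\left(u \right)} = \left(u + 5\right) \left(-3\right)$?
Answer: $- \frac{12}{29} \approx -0.41379$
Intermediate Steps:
$K{\left(u \right)} = -15 - 3 u$ ($K{\left(u \right)} = \left(5 + u\right) \left(-3\right) = -15 - 3 u$)
$l = \frac{4}{87}$ ($l = - \frac{4}{-87} = \left(-4\right) \left(- \frac{1}{87}\right) = \frac{4}{87} \approx 0.045977$)
$K{\left(-2 \right)} l = \left(-15 - -6\right) \frac{4}{87} = \left(-15 + 6\right) \frac{4}{87} = \left(-9\right) \frac{4}{87} = - \frac{12}{29}$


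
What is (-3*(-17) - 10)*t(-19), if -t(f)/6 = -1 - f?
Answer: -4428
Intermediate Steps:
t(f) = 6 + 6*f (t(f) = -6*(-1 - f) = 6 + 6*f)
(-3*(-17) - 10)*t(-19) = (-3*(-17) - 10)*(6 + 6*(-19)) = (51 - 10)*(6 - 114) = 41*(-108) = -4428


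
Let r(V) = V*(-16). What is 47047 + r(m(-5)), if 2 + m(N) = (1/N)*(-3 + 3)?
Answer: 47079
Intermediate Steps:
m(N) = -2 (m(N) = -2 + (1/N)*(-3 + 3) = -2 + 0/N = -2 + 0 = -2)
r(V) = -16*V
47047 + r(m(-5)) = 47047 - 16*(-2) = 47047 + 32 = 47079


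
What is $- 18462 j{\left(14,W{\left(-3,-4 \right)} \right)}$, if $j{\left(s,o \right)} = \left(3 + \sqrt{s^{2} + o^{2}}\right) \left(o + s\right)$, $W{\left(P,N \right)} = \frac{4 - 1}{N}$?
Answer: $- \frac{1467729}{2} - \frac{489243 \sqrt{3145}}{8} \approx -4.1635 \cdot 10^{6}$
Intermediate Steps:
$W{\left(P,N \right)} = \frac{3}{N}$ ($W{\left(P,N \right)} = \frac{4 - 1}{N} = \frac{3}{N}$)
$j{\left(s,o \right)} = \left(3 + \sqrt{o^{2} + s^{2}}\right) \left(o + s\right)$
$- 18462 j{\left(14,W{\left(-3,-4 \right)} \right)} = - 18462 \left(3 \frac{3}{-4} + 3 \cdot 14 + \frac{3}{-4} \sqrt{\left(\frac{3}{-4}\right)^{2} + 14^{2}} + 14 \sqrt{\left(\frac{3}{-4}\right)^{2} + 14^{2}}\right) = - 18462 \left(3 \cdot 3 \left(- \frac{1}{4}\right) + 42 + 3 \left(- \frac{1}{4}\right) \sqrt{\left(3 \left(- \frac{1}{4}\right)\right)^{2} + 196} + 14 \sqrt{\left(3 \left(- \frac{1}{4}\right)\right)^{2} + 196}\right) = - 18462 \left(3 \left(- \frac{3}{4}\right) + 42 - \frac{3 \sqrt{\left(- \frac{3}{4}\right)^{2} + 196}}{4} + 14 \sqrt{\left(- \frac{3}{4}\right)^{2} + 196}\right) = - 18462 \left(- \frac{9}{4} + 42 - \frac{3 \sqrt{\frac{9}{16} + 196}}{4} + 14 \sqrt{\frac{9}{16} + 196}\right) = - 18462 \left(- \frac{9}{4} + 42 - \frac{3 \sqrt{\frac{3145}{16}}}{4} + 14 \sqrt{\frac{3145}{16}}\right) = - 18462 \left(- \frac{9}{4} + 42 - \frac{3 \frac{\sqrt{3145}}{4}}{4} + 14 \frac{\sqrt{3145}}{4}\right) = - 18462 \left(- \frac{9}{4} + 42 - \frac{3 \sqrt{3145}}{16} + \frac{7 \sqrt{3145}}{2}\right) = - 18462 \left(\frac{159}{4} + \frac{53 \sqrt{3145}}{16}\right) = - \frac{1467729}{2} - \frac{489243 \sqrt{3145}}{8}$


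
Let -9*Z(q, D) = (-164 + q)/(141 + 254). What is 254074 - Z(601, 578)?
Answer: 903233507/3555 ≈ 2.5407e+5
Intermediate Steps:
Z(q, D) = 164/3555 - q/3555 (Z(q, D) = -(-164 + q)/(9*(141 + 254)) = -(-164 + q)/(9*395) = -(-164/395 + q/395)/9 = 164/3555 - q/3555)
254074 - Z(601, 578) = 254074 - (164/3555 - 1/3555*601) = 254074 - (164/3555 - 601/3555) = 254074 - 1*(-437/3555) = 254074 + 437/3555 = 903233507/3555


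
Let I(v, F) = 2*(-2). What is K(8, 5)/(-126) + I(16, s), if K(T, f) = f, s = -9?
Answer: -509/126 ≈ -4.0397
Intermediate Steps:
I(v, F) = -4
K(8, 5)/(-126) + I(16, s) = 5/(-126) - 4 = 5*(-1/126) - 4 = -5/126 - 4 = -509/126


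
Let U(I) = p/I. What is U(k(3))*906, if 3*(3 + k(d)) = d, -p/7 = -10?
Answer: -31710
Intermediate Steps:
p = 70 (p = -7*(-10) = 70)
k(d) = -3 + d/3
U(I) = 70/I
U(k(3))*906 = (70/(-3 + (1/3)*3))*906 = (70/(-3 + 1))*906 = (70/(-2))*906 = (70*(-1/2))*906 = -35*906 = -31710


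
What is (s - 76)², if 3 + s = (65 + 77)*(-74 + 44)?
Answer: 18826921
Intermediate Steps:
s = -4263 (s = -3 + (65 + 77)*(-74 + 44) = -3 + 142*(-30) = -3 - 4260 = -4263)
(s - 76)² = (-4263 - 76)² = (-4339)² = 18826921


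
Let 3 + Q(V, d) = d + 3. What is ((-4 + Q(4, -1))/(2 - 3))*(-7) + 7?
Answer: -28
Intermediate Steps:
Q(V, d) = d (Q(V, d) = -3 + (d + 3) = -3 + (3 + d) = d)
((-4 + Q(4, -1))/(2 - 3))*(-7) + 7 = ((-4 - 1)/(2 - 3))*(-7) + 7 = -5/(-1)*(-7) + 7 = -5*(-1)*(-7) + 7 = 5*(-7) + 7 = -35 + 7 = -28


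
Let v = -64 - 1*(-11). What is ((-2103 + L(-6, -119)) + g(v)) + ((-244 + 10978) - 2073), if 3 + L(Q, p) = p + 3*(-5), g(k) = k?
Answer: 6368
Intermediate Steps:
v = -53 (v = -64 + 11 = -53)
L(Q, p) = -18 + p (L(Q, p) = -3 + (p + 3*(-5)) = -3 + (p - 15) = -3 + (-15 + p) = -18 + p)
((-2103 + L(-6, -119)) + g(v)) + ((-244 + 10978) - 2073) = ((-2103 + (-18 - 119)) - 53) + ((-244 + 10978) - 2073) = ((-2103 - 137) - 53) + (10734 - 2073) = (-2240 - 53) + 8661 = -2293 + 8661 = 6368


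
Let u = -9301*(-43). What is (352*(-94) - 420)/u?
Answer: -33508/399943 ≈ -0.083782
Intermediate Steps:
u = 399943
(352*(-94) - 420)/u = (352*(-94) - 420)/399943 = (-33088 - 420)*(1/399943) = -33508*1/399943 = -33508/399943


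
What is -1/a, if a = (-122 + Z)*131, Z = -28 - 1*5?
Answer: 1/20305 ≈ 4.9249e-5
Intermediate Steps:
Z = -33 (Z = -28 - 5 = -33)
a = -20305 (a = (-122 - 33)*131 = -155*131 = -20305)
-1/a = -1/(-20305) = -1*(-1/20305) = 1/20305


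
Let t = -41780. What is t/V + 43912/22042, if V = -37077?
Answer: 1274519992/408625617 ≈ 3.1190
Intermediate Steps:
t/V + 43912/22042 = -41780/(-37077) + 43912/22042 = -41780*(-1/37077) + 43912*(1/22042) = 41780/37077 + 21956/11021 = 1274519992/408625617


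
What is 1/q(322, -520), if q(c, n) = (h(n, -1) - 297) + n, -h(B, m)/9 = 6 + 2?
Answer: -1/889 ≈ -0.0011249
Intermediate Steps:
h(B, m) = -72 (h(B, m) = -9*(6 + 2) = -9*8 = -72)
q(c, n) = -369 + n (q(c, n) = (-72 - 297) + n = -369 + n)
1/q(322, -520) = 1/(-369 - 520) = 1/(-889) = -1/889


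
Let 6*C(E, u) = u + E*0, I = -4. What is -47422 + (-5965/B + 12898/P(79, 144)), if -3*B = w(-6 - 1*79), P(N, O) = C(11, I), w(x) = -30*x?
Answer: -11349537/170 ≈ -66762.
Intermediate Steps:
C(E, u) = u/6 (C(E, u) = (u + E*0)/6 = (u + 0)/6 = u/6)
P(N, O) = -⅔ (P(N, O) = (⅙)*(-4) = -⅔)
B = -850 (B = -(-10)*(-6 - 1*79) = -(-10)*(-6 - 79) = -(-10)*(-85) = -⅓*2550 = -850)
-47422 + (-5965/B + 12898/P(79, 144)) = -47422 + (-5965/(-850) + 12898/(-⅔)) = -47422 + (-5965*(-1/850) + 12898*(-3/2)) = -47422 + (1193/170 - 19347) = -47422 - 3287797/170 = -11349537/170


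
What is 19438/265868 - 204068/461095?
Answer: -22646193207/61295202730 ≈ -0.36946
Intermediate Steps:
19438/265868 - 204068/461095 = 19438*(1/265868) - 204068*1/461095 = 9719/132934 - 204068/461095 = -22646193207/61295202730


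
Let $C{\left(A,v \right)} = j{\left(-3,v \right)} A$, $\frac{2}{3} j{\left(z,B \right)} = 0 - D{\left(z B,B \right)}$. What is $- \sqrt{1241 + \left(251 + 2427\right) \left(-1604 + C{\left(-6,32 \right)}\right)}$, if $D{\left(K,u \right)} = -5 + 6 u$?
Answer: $- \sqrt{212803} \approx -461.31$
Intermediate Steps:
$j{\left(z,B \right)} = \frac{15}{2} - 9 B$ ($j{\left(z,B \right)} = \frac{3 \left(0 - \left(-5 + 6 B\right)\right)}{2} = \frac{3 \left(5 - 6 B\right)}{2} = \frac{15}{2} - 9 B$)
$C{\left(A,v \right)} = A \left(\frac{15}{2} - 9 v\right)$ ($C{\left(A,v \right)} = \left(\frac{15}{2} - 9 v\right) A = A \left(\frac{15}{2} - 9 v\right)$)
$- \sqrt{1241 + \left(251 + 2427\right) \left(-1604 + C{\left(-6,32 \right)}\right)} = - \sqrt{1241 + \left(251 + 2427\right) \left(-1604 + \frac{3}{2} \left(-6\right) \left(5 - 192\right)\right)} = - \sqrt{1241 + 2678 \left(-1604 + \frac{3}{2} \left(-6\right) \left(5 - 192\right)\right)} = - \sqrt{1241 + 2678 \left(-1604 + \frac{3}{2} \left(-6\right) \left(-187\right)\right)} = - \sqrt{1241 + 2678 \left(-1604 + 1683\right)} = - \sqrt{1241 + 2678 \cdot 79} = - \sqrt{1241 + 211562} = - \sqrt{212803}$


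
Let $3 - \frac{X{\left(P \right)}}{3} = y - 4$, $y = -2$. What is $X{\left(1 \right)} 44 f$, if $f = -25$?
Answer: $-29700$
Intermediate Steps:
$X{\left(P \right)} = 27$ ($X{\left(P \right)} = 9 - 3 \left(-2 - 4\right) = 9 - -18 = 9 + 18 = 27$)
$X{\left(1 \right)} 44 f = 27 \cdot 44 \left(-25\right) = 1188 \left(-25\right) = -29700$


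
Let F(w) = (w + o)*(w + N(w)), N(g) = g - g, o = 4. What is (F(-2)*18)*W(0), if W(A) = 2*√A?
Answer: 0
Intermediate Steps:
N(g) = 0
F(w) = w*(4 + w) (F(w) = (w + 4)*(w + 0) = (4 + w)*w = w*(4 + w))
(F(-2)*18)*W(0) = (-2*(4 - 2)*18)*(2*√0) = (-2*2*18)*(2*0) = -4*18*0 = -72*0 = 0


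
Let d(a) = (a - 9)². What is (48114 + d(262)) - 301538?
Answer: -189415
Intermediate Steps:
d(a) = (-9 + a)²
(48114 + d(262)) - 301538 = (48114 + (-9 + 262)²) - 301538 = (48114 + 253²) - 301538 = (48114 + 64009) - 301538 = 112123 - 301538 = -189415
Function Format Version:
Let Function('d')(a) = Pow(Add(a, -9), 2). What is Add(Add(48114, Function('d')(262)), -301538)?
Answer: -189415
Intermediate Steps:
Function('d')(a) = Pow(Add(-9, a), 2)
Add(Add(48114, Function('d')(262)), -301538) = Add(Add(48114, Pow(Add(-9, 262), 2)), -301538) = Add(Add(48114, Pow(253, 2)), -301538) = Add(Add(48114, 64009), -301538) = Add(112123, -301538) = -189415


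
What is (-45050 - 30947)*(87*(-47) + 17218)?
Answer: -997764613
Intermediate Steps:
(-45050 - 30947)*(87*(-47) + 17218) = -75997*(-4089 + 17218) = -75997*13129 = -997764613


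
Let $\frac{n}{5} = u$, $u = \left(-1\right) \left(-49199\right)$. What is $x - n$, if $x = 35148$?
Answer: $-210847$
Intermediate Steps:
$u = 49199$
$n = 245995$ ($n = 5 \cdot 49199 = 245995$)
$x - n = 35148 - 245995 = -210847$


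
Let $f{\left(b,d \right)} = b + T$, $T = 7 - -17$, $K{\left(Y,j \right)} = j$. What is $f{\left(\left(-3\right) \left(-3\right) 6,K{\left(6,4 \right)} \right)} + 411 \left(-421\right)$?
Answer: $-172953$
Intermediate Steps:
$T = 24$ ($T = 7 + 17 = 24$)
$f{\left(b,d \right)} = 24 + b$ ($f{\left(b,d \right)} = b + 24 = 24 + b$)
$f{\left(\left(-3\right) \left(-3\right) 6,K{\left(6,4 \right)} \right)} + 411 \left(-421\right) = \left(24 + \left(-3\right) \left(-3\right) 6\right) + 411 \left(-421\right) = \left(24 + 9 \cdot 6\right) - 173031 = \left(24 + 54\right) - 173031 = 78 - 173031 = -172953$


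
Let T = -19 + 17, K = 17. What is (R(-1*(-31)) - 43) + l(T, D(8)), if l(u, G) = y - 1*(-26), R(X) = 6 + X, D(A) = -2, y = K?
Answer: 37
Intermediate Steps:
y = 17
T = -2
l(u, G) = 43 (l(u, G) = 17 - 1*(-26) = 17 + 26 = 43)
(R(-1*(-31)) - 43) + l(T, D(8)) = ((6 - 1*(-31)) - 43) + 43 = ((6 + 31) - 43) + 43 = (37 - 43) + 43 = -6 + 43 = 37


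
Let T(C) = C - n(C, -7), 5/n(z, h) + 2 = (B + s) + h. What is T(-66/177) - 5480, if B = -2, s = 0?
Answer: -3556467/649 ≈ -5479.9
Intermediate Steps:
n(z, h) = 5/(-4 + h) (n(z, h) = 5/(-2 + ((-2 + 0) + h)) = 5/(-2 + (-2 + h)) = 5/(-4 + h))
T(C) = 5/11 + C (T(C) = C - 5/(-4 - 7) = C - 5/(-11) = C - 5*(-1)/11 = C - 1*(-5/11) = C + 5/11 = 5/11 + C)
T(-66/177) - 5480 = (5/11 - 66/177) - 5480 = (5/11 - 66*1/177) - 5480 = (5/11 - 22/59) - 5480 = 53/649 - 5480 = -3556467/649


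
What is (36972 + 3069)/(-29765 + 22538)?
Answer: -4449/803 ≈ -5.5405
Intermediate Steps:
(36972 + 3069)/(-29765 + 22538) = 40041/(-7227) = 40041*(-1/7227) = -4449/803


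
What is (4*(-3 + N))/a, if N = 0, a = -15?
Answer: ⅘ ≈ 0.80000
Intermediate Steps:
(4*(-3 + N))/a = (4*(-3 + 0))/(-15) = -4*(-3)/15 = -1/15*(-12) = ⅘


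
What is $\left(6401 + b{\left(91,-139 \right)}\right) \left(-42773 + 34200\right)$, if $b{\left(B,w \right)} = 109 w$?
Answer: $75013750$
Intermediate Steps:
$\left(6401 + b{\left(91,-139 \right)}\right) \left(-42773 + 34200\right) = \left(6401 + 109 \left(-139\right)\right) \left(-42773 + 34200\right) = \left(6401 - 15151\right) \left(-8573\right) = \left(-8750\right) \left(-8573\right) = 75013750$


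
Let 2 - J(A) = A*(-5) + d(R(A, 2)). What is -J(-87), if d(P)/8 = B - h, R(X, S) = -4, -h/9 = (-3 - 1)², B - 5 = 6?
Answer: 1673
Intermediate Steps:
B = 11 (B = 5 + 6 = 11)
h = -144 (h = -9*(-3 - 1)² = -9*(-4)² = -9*16 = -144)
d(P) = 1240 (d(P) = 8*(11 - 1*(-144)) = 8*(11 + 144) = 8*155 = 1240)
J(A) = -1238 + 5*A (J(A) = 2 - (A*(-5) + 1240) = 2 - (-5*A + 1240) = 2 - (1240 - 5*A) = 2 + (-1240 + 5*A) = -1238 + 5*A)
-J(-87) = -(-1238 + 5*(-87)) = -(-1238 - 435) = -1*(-1673) = 1673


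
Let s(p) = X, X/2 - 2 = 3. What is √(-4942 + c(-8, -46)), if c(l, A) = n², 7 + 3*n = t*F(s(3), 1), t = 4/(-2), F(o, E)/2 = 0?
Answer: I*√44429/3 ≈ 70.261*I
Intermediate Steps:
X = 10 (X = 4 + 2*3 = 4 + 6 = 10)
s(p) = 10
F(o, E) = 0 (F(o, E) = 2*0 = 0)
t = -2 (t = 4*(-½) = -2)
n = -7/3 (n = -7/3 + (-2*0)/3 = -7/3 + (⅓)*0 = -7/3 + 0 = -7/3 ≈ -2.3333)
c(l, A) = 49/9 (c(l, A) = (-7/3)² = 49/9)
√(-4942 + c(-8, -46)) = √(-4942 + 49/9) = √(-44429/9) = I*√44429/3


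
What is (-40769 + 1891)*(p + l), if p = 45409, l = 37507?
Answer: -3223608248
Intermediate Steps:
(-40769 + 1891)*(p + l) = (-40769 + 1891)*(45409 + 37507) = -38878*82916 = -3223608248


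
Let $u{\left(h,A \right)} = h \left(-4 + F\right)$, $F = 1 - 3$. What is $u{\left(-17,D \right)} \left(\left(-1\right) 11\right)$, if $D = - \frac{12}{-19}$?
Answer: $-1122$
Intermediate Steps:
$D = \frac{12}{19}$ ($D = \left(-12\right) \left(- \frac{1}{19}\right) = \frac{12}{19} \approx 0.63158$)
$F = -2$
$u{\left(h,A \right)} = - 6 h$ ($u{\left(h,A \right)} = h \left(-4 - 2\right) = h \left(-6\right) = - 6 h$)
$u{\left(-17,D \right)} \left(\left(-1\right) 11\right) = \left(-6\right) \left(-17\right) \left(\left(-1\right) 11\right) = 102 \left(-11\right) = -1122$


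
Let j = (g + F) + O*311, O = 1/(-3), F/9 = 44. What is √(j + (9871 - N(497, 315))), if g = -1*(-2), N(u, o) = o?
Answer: √88653/3 ≈ 99.249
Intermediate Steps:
F = 396 (F = 9*44 = 396)
O = -⅓ ≈ -0.33333
g = 2
j = 883/3 (j = (2 + 396) - ⅓*311 = 398 - 311/3 = 883/3 ≈ 294.33)
√(j + (9871 - N(497, 315))) = √(883/3 + (9871 - 1*315)) = √(883/3 + (9871 - 315)) = √(883/3 + 9556) = √(29551/3) = √88653/3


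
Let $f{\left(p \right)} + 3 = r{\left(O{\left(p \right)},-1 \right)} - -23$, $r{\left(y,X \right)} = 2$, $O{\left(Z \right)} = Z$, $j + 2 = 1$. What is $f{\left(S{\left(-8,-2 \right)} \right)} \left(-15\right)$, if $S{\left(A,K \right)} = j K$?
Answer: $-330$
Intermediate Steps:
$j = -1$ ($j = -2 + 1 = -1$)
$S{\left(A,K \right)} = - K$
$f{\left(p \right)} = 22$ ($f{\left(p \right)} = -3 + \left(2 - -23\right) = -3 + \left(2 + 23\right) = -3 + 25 = 22$)
$f{\left(S{\left(-8,-2 \right)} \right)} \left(-15\right) = 22 \left(-15\right) = -330$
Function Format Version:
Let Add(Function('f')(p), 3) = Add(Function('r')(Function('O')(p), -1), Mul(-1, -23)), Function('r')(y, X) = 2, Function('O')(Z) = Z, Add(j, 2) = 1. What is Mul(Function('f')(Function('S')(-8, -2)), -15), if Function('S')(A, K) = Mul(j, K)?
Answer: -330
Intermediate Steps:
j = -1 (j = Add(-2, 1) = -1)
Function('S')(A, K) = Mul(-1, K)
Function('f')(p) = 22 (Function('f')(p) = Add(-3, Add(2, Mul(-1, -23))) = Add(-3, Add(2, 23)) = Add(-3, 25) = 22)
Mul(Function('f')(Function('S')(-8, -2)), -15) = Mul(22, -15) = -330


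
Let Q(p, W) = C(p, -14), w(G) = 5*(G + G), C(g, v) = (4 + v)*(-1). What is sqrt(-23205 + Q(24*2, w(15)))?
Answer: I*sqrt(23195) ≈ 152.3*I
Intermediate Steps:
C(g, v) = -4 - v
w(G) = 10*G (w(G) = 5*(2*G) = 10*G)
Q(p, W) = 10 (Q(p, W) = -4 - 1*(-14) = -4 + 14 = 10)
sqrt(-23205 + Q(24*2, w(15))) = sqrt(-23205 + 10) = sqrt(-23195) = I*sqrt(23195)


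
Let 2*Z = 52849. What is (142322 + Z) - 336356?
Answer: -335219/2 ≈ -1.6761e+5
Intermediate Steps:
Z = 52849/2 (Z = (1/2)*52849 = 52849/2 ≈ 26425.)
(142322 + Z) - 336356 = (142322 + 52849/2) - 336356 = 337493/2 - 336356 = -335219/2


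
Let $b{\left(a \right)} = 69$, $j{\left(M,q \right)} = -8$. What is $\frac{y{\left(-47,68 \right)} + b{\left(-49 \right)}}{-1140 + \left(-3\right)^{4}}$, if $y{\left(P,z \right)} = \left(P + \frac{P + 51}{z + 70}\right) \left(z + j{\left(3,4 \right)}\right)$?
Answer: $\frac{63233}{24357} \approx 2.5961$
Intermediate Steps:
$y{\left(P,z \right)} = \left(-8 + z\right) \left(P + \frac{51 + P}{70 + z}\right)$ ($y{\left(P,z \right)} = \left(P + \frac{P + 51}{z + 70}\right) \left(z - 8\right) = \left(P + \frac{51 + P}{70 + z}\right) \left(-8 + z\right) = \left(-8 + z\right) \left(P + \frac{51 + P}{70 + z}\right)$)
$\frac{y{\left(-47,68 \right)} + b{\left(-49 \right)}}{-1140 + \left(-3\right)^{4}} = \frac{\frac{-408 - -26696 + 51 \cdot 68 - 47 \cdot 68^{2} + 63 \left(-47\right) 68}{70 + 68} + 69}{-1140 + \left(-3\right)^{4}} = \frac{\frac{-408 + 26696 + 3468 - 217328 - 201348}{138} + 69}{-1140 + 81} = \frac{\frac{-408 + 26696 + 3468 - 217328 - 201348}{138} + 69}{-1059} = \left(\frac{1}{138} \left(-388920\right) + 69\right) \left(- \frac{1}{1059}\right) = \left(- \frac{64820}{23} + 69\right) \left(- \frac{1}{1059}\right) = \left(- \frac{63233}{23}\right) \left(- \frac{1}{1059}\right) = \frac{63233}{24357}$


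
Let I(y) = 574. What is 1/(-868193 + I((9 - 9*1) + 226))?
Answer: -1/867619 ≈ -1.1526e-6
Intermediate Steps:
1/(-868193 + I((9 - 9*1) + 226)) = 1/(-868193 + 574) = 1/(-867619) = -1/867619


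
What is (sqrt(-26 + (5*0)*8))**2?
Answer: -26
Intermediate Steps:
(sqrt(-26 + (5*0)*8))**2 = (sqrt(-26 + 0*8))**2 = (sqrt(-26 + 0))**2 = (sqrt(-26))**2 = (I*sqrt(26))**2 = -26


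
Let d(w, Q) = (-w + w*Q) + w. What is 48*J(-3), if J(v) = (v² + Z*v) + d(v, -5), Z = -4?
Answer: 1728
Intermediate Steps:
d(w, Q) = Q*w (d(w, Q) = (-w + Q*w) + w = Q*w)
J(v) = v² - 9*v (J(v) = (v² - 4*v) - 5*v = v² - 9*v)
48*J(-3) = 48*(-3*(-9 - 3)) = 48*(-3*(-12)) = 48*36 = 1728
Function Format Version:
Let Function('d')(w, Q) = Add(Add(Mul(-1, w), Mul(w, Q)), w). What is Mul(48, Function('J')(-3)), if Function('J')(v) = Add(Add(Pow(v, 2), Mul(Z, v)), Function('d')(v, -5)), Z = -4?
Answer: 1728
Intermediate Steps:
Function('d')(w, Q) = Mul(Q, w) (Function('d')(w, Q) = Add(Add(Mul(-1, w), Mul(Q, w)), w) = Mul(Q, w))
Function('J')(v) = Add(Pow(v, 2), Mul(-9, v)) (Function('J')(v) = Add(Add(Pow(v, 2), Mul(-4, v)), Mul(-5, v)) = Add(Pow(v, 2), Mul(-9, v)))
Mul(48, Function('J')(-3)) = Mul(48, Mul(-3, Add(-9, -3))) = Mul(48, Mul(-3, -12)) = Mul(48, 36) = 1728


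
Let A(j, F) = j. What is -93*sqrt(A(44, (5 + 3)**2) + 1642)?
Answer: -93*sqrt(1686) ≈ -3818.7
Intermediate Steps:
-93*sqrt(A(44, (5 + 3)**2) + 1642) = -93*sqrt(44 + 1642) = -93*sqrt(1686)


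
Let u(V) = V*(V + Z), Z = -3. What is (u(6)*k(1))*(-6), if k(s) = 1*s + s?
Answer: -216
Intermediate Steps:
u(V) = V*(-3 + V) (u(V) = V*(V - 3) = V*(-3 + V))
k(s) = 2*s (k(s) = s + s = 2*s)
(u(6)*k(1))*(-6) = ((6*(-3 + 6))*(2*1))*(-6) = ((6*3)*2)*(-6) = (18*2)*(-6) = 36*(-6) = -216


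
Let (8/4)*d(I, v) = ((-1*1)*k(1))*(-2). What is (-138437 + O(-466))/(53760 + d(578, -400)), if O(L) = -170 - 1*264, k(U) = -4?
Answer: -138871/53756 ≈ -2.5834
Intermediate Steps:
O(L) = -434 (O(L) = -170 - 264 = -434)
d(I, v) = -4 (d(I, v) = ((-1*1*(-4))*(-2))/2 = (-1*(-4)*(-2))/2 = (4*(-2))/2 = (½)*(-8) = -4)
(-138437 + O(-466))/(53760 + d(578, -400)) = (-138437 - 434)/(53760 - 4) = -138871/53756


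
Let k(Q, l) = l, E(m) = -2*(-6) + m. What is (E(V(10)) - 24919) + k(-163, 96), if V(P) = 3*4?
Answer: -24799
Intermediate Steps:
V(P) = 12
E(m) = 12 + m
(E(V(10)) - 24919) + k(-163, 96) = ((12 + 12) - 24919) + 96 = (24 - 24919) + 96 = -24895 + 96 = -24799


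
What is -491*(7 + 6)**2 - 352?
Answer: -83331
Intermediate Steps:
-491*(7 + 6)**2 - 352 = -491*13**2 - 352 = -491*169 - 352 = -82979 - 352 = -83331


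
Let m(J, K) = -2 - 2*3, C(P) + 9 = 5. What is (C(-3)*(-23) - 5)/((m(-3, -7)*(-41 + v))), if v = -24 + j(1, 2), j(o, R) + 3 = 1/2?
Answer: 29/180 ≈ 0.16111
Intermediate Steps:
j(o, R) = -5/2 (j(o, R) = -3 + 1/2 = -5/2)
C(P) = -4 (C(P) = -9 + 5 = -4)
m(J, K) = -8 (m(J, K) = -2 - 6 = -8)
v = -53/2 (v = -24 - 5/2 = -53/2 ≈ -26.500)
(C(-3)*(-23) - 5)/((m(-3, -7)*(-41 + v))) = (-4*(-23) - 5)/((-8*(-41 - 53/2))) = (92 - 5)/((-8*(-135/2))) = 87/540 = 87*(1/540) = 29/180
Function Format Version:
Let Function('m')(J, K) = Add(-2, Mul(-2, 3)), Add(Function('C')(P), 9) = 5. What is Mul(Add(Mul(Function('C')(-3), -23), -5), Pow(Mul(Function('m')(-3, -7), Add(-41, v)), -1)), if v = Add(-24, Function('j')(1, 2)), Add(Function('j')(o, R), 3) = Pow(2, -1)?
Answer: Rational(29, 180) ≈ 0.16111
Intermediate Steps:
Function('j')(o, R) = Rational(-5, 2) (Function('j')(o, R) = Add(-3, Pow(2, -1)) = Add(-3, Rational(1, 2)) = Rational(-5, 2))
Function('C')(P) = -4 (Function('C')(P) = Add(-9, 5) = -4)
Function('m')(J, K) = -8 (Function('m')(J, K) = Add(-2, -6) = -8)
v = Rational(-53, 2) (v = Add(-24, Rational(-5, 2)) = Rational(-53, 2) ≈ -26.500)
Mul(Add(Mul(Function('C')(-3), -23), -5), Pow(Mul(Function('m')(-3, -7), Add(-41, v)), -1)) = Mul(Add(Mul(-4, -23), -5), Pow(Mul(-8, Add(-41, Rational(-53, 2))), -1)) = Mul(Add(92, -5), Pow(Mul(-8, Rational(-135, 2)), -1)) = Mul(87, Pow(540, -1)) = Mul(87, Rational(1, 540)) = Rational(29, 180)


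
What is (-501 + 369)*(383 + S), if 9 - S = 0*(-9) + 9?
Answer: -50556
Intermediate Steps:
S = 0 (S = 9 - (0*(-9) + 9) = 9 - (0 + 9) = 9 - 1*9 = 9 - 9 = 0)
(-501 + 369)*(383 + S) = (-501 + 369)*(383 + 0) = -132*383 = -50556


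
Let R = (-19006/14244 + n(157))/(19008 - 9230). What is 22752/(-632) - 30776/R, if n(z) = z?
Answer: -2143247190252/1108651 ≈ -1.9332e+6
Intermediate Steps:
R = 1108651/69638916 (R = (-19006/14244 + 157)/(19008 - 9230) = (-19006*1/14244 + 157)/9778 = (-9503/7122 + 157)*(1/9778) = (1108651/7122)*(1/9778) = 1108651/69638916 ≈ 0.015920)
22752/(-632) - 30776/R = 22752/(-632) - 30776/1108651/69638916 = 22752*(-1/632) - 30776*69638916/1108651 = -36 - 2143207278816/1108651 = -2143247190252/1108651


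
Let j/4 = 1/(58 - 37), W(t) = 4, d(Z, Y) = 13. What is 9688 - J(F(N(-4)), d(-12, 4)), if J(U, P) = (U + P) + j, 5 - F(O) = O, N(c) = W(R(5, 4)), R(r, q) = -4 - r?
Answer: 203150/21 ≈ 9673.8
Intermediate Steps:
N(c) = 4
F(O) = 5 - O
j = 4/21 (j = 4/(58 - 37) = 4/21 ≈ 0.19048)
J(U, P) = 4/21 + P + U (J(U, P) = (U + P) + 4/21 = (P + U) + 4/21 = 4/21 + P + U)
9688 - J(F(N(-4)), d(-12, 4)) = 9688 - (4/21 + 13 + (5 - 1*4)) = 9688 - (4/21 + 13 + (5 - 4)) = 9688 - (4/21 + 13 + 1) = 9688 - 1*298/21 = 9688 - 298/21 = 203150/21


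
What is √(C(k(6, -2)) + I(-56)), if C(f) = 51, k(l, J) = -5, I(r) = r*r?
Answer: √3187 ≈ 56.453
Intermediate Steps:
I(r) = r²
√(C(k(6, -2)) + I(-56)) = √(51 + (-56)²) = √(51 + 3136) = √3187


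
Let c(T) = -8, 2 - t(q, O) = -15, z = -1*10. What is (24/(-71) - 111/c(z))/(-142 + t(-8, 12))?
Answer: -7689/71000 ≈ -0.10830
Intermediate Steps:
z = -10
t(q, O) = 17 (t(q, O) = 2 - 1*(-15) = 2 + 15 = 17)
(24/(-71) - 111/c(z))/(-142 + t(-8, 12)) = (24/(-71) - 111/(-8))/(-142 + 17) = (24*(-1/71) - 111*(-1/8))/(-125) = (-24/71 + 111/8)*(-1/125) = (7689/568)*(-1/125) = -7689/71000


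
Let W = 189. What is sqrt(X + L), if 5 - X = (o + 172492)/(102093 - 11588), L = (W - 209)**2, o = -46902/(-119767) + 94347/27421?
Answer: 4*sqrt(89029203415402773652248765791)/59446053547607 ≈ 20.077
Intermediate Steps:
o = 12585756891/3284130907 (o = -46902*(-1/119767) + 94347*(1/27421) = 46902/119767 + 94347/27421 = 12585756891/3284130907 ≈ 3.8323)
L = 400 (L = (189 - 209)**2 = (-20)**2 = 400)
X = 183930488904608/59446053547607 (X = 5 - (12585756891/3284130907 + 172492)/(102093 - 11588) = 5 - 566498894167135/(3284130907*90505) = 5 - 1*113299778833427/59446053547607 = 5 - 113299778833427/59446053547607 = 183930488904608/59446053547607 ≈ 3.0941)
sqrt(X + L) = sqrt(183930488904608/59446053547607 + 400) = sqrt(23962351907947408/59446053547607) = 4*sqrt(89029203415402773652248765791)/59446053547607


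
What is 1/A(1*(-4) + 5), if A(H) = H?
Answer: 1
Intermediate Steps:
1/A(1*(-4) + 5) = 1/(1*(-4) + 5) = 1/(-4 + 5) = 1/1 = 1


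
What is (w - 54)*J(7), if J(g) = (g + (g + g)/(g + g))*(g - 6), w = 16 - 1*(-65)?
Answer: 216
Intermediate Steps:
w = 81 (w = 16 + 65 = 81)
J(g) = (1 + g)*(-6 + g) (J(g) = (g + (2*g)/((2*g)))*(-6 + g) = (g + (2*g)*(1/(2*g)))*(-6 + g) = (g + 1)*(-6 + g) = (1 + g)*(-6 + g))
(w - 54)*J(7) = (81 - 54)*(-6 + 7² - 5*7) = 27*(-6 + 49 - 35) = 27*8 = 216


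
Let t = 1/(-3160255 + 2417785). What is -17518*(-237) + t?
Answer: 3082561702019/742470 ≈ 4.1518e+6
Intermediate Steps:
t = -1/742470 (t = 1/(-742470) = -1/742470 ≈ -1.3469e-6)
-17518*(-237) + t = -17518*(-237) - 1/742470 = 4151766 - 1/742470 = 3082561702019/742470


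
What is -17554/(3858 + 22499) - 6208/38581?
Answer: -840875130/1016879417 ≈ -0.82692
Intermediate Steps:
-17554/(3858 + 22499) - 6208/38581 = -17554/26357 - 6208*1/38581 = -17554*1/26357 - 6208/38581 = -17554/26357 - 6208/38581 = -840875130/1016879417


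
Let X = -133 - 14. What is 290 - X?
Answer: 437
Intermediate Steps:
X = -147
290 - X = 290 - 1*(-147) = 290 + 147 = 437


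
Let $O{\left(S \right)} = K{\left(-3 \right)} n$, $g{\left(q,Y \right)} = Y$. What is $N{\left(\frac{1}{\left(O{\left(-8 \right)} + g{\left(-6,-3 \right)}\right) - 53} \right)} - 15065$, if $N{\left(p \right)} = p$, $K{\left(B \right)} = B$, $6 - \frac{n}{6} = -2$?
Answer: $- \frac{3013001}{200} \approx -15065.0$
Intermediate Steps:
$n = 48$ ($n = 36 - -12 = 36 + 12 = 48$)
$O{\left(S \right)} = -144$ ($O{\left(S \right)} = \left(-3\right) 48 = -144$)
$N{\left(\frac{1}{\left(O{\left(-8 \right)} + g{\left(-6,-3 \right)}\right) - 53} \right)} - 15065 = \frac{1}{\left(-144 - 3\right) - 53} - 15065 = \frac{1}{-147 - 53} - 15065 = \frac{1}{-200} - 15065 = - \frac{1}{200} - 15065 = - \frac{3013001}{200}$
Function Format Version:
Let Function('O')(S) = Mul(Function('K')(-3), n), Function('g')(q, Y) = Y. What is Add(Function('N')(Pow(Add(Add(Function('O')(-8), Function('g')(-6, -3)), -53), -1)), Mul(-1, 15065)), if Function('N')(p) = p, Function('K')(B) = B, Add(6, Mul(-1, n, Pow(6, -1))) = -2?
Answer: Rational(-3013001, 200) ≈ -15065.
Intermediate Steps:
n = 48 (n = Add(36, Mul(-6, -2)) = Add(36, 12) = 48)
Function('O')(S) = -144 (Function('O')(S) = Mul(-3, 48) = -144)
Add(Function('N')(Pow(Add(Add(Function('O')(-8), Function('g')(-6, -3)), -53), -1)), Mul(-1, 15065)) = Add(Pow(Add(Add(-144, -3), -53), -1), Mul(-1, 15065)) = Add(Pow(Add(-147, -53), -1), -15065) = Add(Pow(-200, -1), -15065) = Add(Rational(-1, 200), -15065) = Rational(-3013001, 200)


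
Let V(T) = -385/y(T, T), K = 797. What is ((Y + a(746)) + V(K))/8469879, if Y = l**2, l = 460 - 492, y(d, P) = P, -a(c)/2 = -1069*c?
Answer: 423996433/2250164521 ≈ 0.18843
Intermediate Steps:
a(c) = 2138*c (a(c) = -(-2138)*c = 2138*c)
V(T) = -385/T
l = -32
Y = 1024 (Y = (-32)**2 = 1024)
((Y + a(746)) + V(K))/8469879 = ((1024 + 2138*746) - 385/797)/8469879 = ((1024 + 1594948) - 385*1/797)*(1/8469879) = (1595972 - 385/797)*(1/8469879) = (1271989299/797)*(1/8469879) = 423996433/2250164521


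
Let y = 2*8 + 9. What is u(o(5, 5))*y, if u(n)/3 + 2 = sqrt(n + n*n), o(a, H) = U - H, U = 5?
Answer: -150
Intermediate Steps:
o(a, H) = 5 - H
y = 25 (y = 16 + 9 = 25)
u(n) = -6 + 3*sqrt(n + n**2) (u(n) = -6 + 3*sqrt(n + n*n) = -6 + 3*sqrt(n + n**2))
u(o(5, 5))*y = (-6 + 3*sqrt((5 - 1*5)*(1 + (5 - 1*5))))*25 = (-6 + 3*sqrt((5 - 5)*(1 + (5 - 5))))*25 = (-6 + 3*sqrt(0*(1 + 0)))*25 = (-6 + 3*sqrt(0*1))*25 = (-6 + 3*sqrt(0))*25 = (-6 + 3*0)*25 = (-6 + 0)*25 = -6*25 = -150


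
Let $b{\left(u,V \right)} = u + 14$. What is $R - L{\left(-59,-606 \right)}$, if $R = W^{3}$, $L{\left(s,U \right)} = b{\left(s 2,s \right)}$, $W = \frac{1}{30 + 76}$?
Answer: $\frac{123865665}{1191016} \approx 104.0$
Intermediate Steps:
$b{\left(u,V \right)} = 14 + u$
$W = \frac{1}{106} \approx 0.009434$
$L{\left(s,U \right)} = 14 + 2 s$ ($L{\left(s,U \right)} = 14 + s 2 = 14 + 2 s$)
$R = \frac{1}{1191016}$ ($R = \left(\frac{1}{106}\right)^{3} = \frac{1}{1191016} \approx 8.3962 \cdot 10^{-7}$)
$R - L{\left(-59,-606 \right)} = \frac{1}{1191016} - \left(14 + 2 \left(-59\right)\right) = \frac{1}{1191016} - \left(14 - 118\right) = \frac{1}{1191016} - -104 = \frac{1}{1191016} + 104 = \frac{123865665}{1191016}$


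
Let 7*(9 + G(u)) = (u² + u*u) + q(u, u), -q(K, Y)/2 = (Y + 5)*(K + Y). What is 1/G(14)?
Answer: -1/105 ≈ -0.0095238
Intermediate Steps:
q(K, Y) = -2*(5 + Y)*(K + Y) (q(K, Y) = -2*(Y + 5)*(K + Y) = -2*(5 + Y)*(K + Y))
G(u) = -9 - 20*u/7 - 2*u²/7 (G(u) = -9 + ((u² + u*u) + (-10*u - 10*u - 2*u² - 2*u*u))/7 = -9 + ((u² + u²) + (-10*u - 10*u - 2*u² - 2*u²))/7 = -9 + (2*u² + (-20*u - 4*u²))/7 = -9 + (-20*u - 2*u²)/7 = -9 + (-20*u/7 - 2*u²/7) = -9 - 20*u/7 - 2*u²/7)
1/G(14) = 1/(-9 - 20/7*14 - 2/7*14²) = 1/(-9 - 40 - 2/7*196) = 1/(-9 - 40 - 56) = 1/(-105) = -1/105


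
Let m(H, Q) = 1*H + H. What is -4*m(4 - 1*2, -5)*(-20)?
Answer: 320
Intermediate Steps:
m(H, Q) = 2*H (m(H, Q) = H + H = 2*H)
-4*m(4 - 1*2, -5)*(-20) = -8*(4 - 1*2)*(-20) = -8*(4 - 2)*(-20) = -8*2*(-20) = -4*4*(-20) = -16*(-20) = 320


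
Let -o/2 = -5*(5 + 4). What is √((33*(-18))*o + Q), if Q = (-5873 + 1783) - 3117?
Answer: I*√60667 ≈ 246.31*I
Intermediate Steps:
o = 90 (o = -(-10)*(5 + 4) = -(-10)*9 = -2*(-45) = 90)
Q = -7207 (Q = -4090 - 3117 = -7207)
√((33*(-18))*o + Q) = √((33*(-18))*90 - 7207) = √(-594*90 - 7207) = √(-53460 - 7207) = √(-60667) = I*√60667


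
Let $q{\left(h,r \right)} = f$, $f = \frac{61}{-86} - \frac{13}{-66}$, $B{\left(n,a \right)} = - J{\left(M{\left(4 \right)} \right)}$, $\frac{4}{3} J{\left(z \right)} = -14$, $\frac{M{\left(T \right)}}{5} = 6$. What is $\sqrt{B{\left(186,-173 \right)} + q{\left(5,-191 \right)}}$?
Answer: $\frac{\sqrt{80443110}}{2838} \approx 3.1603$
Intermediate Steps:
$M{\left(T \right)} = 30$ ($M{\left(T \right)} = 5 \cdot 6 = 30$)
$J{\left(z \right)} = - \frac{21}{2}$ ($J{\left(z \right)} = \frac{3}{4} \left(-14\right) = - \frac{21}{2}$)
$B{\left(n,a \right)} = \frac{21}{2}$ ($B{\left(n,a \right)} = \left(-1\right) \left(- \frac{21}{2}\right) = \frac{21}{2}$)
$f = - \frac{727}{1419}$ ($f = 61 \left(- \frac{1}{86}\right) - - \frac{13}{66} = - \frac{61}{86} + \frac{13}{66} = - \frac{727}{1419} \approx -0.51233$)
$q{\left(h,r \right)} = - \frac{727}{1419}$
$\sqrt{B{\left(186,-173 \right)} + q{\left(5,-191 \right)}} = \sqrt{\frac{21}{2} - \frac{727}{1419}} = \sqrt{\frac{28345}{2838}} = \frac{\sqrt{80443110}}{2838}$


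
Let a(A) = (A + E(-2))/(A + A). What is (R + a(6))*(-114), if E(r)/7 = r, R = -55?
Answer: 6346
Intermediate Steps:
E(r) = 7*r
a(A) = (-14 + A)/(2*A) (a(A) = (A + 7*(-2))/(A + A) = (A - 14)/((2*A)) = (-14 + A)*(1/(2*A)) = (-14 + A)/(2*A))
(R + a(6))*(-114) = (-55 + (½)*(-14 + 6)/6)*(-114) = (-55 + (½)*(⅙)*(-8))*(-114) = (-55 - ⅔)*(-114) = -167/3*(-114) = 6346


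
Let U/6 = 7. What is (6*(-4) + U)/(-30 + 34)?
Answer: 9/2 ≈ 4.5000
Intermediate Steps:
U = 42 (U = 6*7 = 42)
(6*(-4) + U)/(-30 + 34) = (6*(-4) + 42)/(-30 + 34) = (-24 + 42)/4 = 18*(1/4) = 9/2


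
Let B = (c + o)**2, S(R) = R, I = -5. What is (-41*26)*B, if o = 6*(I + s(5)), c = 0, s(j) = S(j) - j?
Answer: -959400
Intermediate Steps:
s(j) = 0 (s(j) = j - j = 0)
o = -30 (o = 6*(-5 + 0) = 6*(-5) = -30)
B = 900 (B = (0 - 30)**2 = (-30)**2 = 900)
(-41*26)*B = -41*26*900 = -1066*900 = -959400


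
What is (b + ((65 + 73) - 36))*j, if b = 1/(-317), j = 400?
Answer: 12933200/317 ≈ 40799.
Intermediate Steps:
b = -1/317 ≈ -0.0031546
(b + ((65 + 73) - 36))*j = (-1/317 + ((65 + 73) - 36))*400 = (-1/317 + (138 - 36))*400 = (-1/317 + 102)*400 = (32333/317)*400 = 12933200/317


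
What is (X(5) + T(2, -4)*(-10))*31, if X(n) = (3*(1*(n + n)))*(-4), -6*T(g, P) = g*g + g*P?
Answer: -11780/3 ≈ -3926.7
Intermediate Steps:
T(g, P) = -g²/6 - P*g/6 (T(g, P) = -(g*g + g*P)/6 = -(g² + P*g)/6 = -g²/6 - P*g/6)
X(n) = -24*n (X(n) = (3*(1*(2*n)))*(-4) = (3*(2*n))*(-4) = (6*n)*(-4) = -24*n)
(X(5) + T(2, -4)*(-10))*31 = (-24*5 - ⅙*2*(-4 + 2)*(-10))*31 = (-120 - ⅙*2*(-2)*(-10))*31 = (-120 + (⅔)*(-10))*31 = (-120 - 20/3)*31 = -380/3*31 = -11780/3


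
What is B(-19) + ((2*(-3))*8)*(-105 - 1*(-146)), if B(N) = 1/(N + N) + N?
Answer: -75507/38 ≈ -1987.0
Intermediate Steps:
B(N) = N + 1/(2*N) (B(N) = 1/(2*N) + N = N + 1/(2*N))
B(-19) + ((2*(-3))*8)*(-105 - 1*(-146)) = (-19 + (½)/(-19)) + ((2*(-3))*8)*(-105 - 1*(-146)) = (-19 + (½)*(-1/19)) + (-6*8)*(-105 + 146) = (-19 - 1/38) - 48*41 = -723/38 - 1968 = -75507/38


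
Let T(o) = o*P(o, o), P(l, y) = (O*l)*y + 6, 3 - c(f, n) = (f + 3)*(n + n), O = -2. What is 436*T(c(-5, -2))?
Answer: 95920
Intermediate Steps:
c(f, n) = 3 - 2*n*(3 + f) (c(f, n) = 3 - (f + 3)*(n + n) = 3 - (3 + f)*2*n = 3 - 2*n*(3 + f))
P(l, y) = 6 - 2*l*y (P(l, y) = (-2*l)*y + 6 = -2*l*y + 6 = 6 - 2*l*y)
T(o) = o*(6 - 2*o²) (T(o) = o*(6 - 2*o*o) = o*(6 - 2*o²))
436*T(c(-5, -2)) = 436*(2*(3 - 6*(-2) - 2*(-5)*(-2))*(3 - (3 - 6*(-2) - 2*(-5)*(-2))²)) = 436*(2*(3 + 12 - 20)*(3 - (3 + 12 - 20)²)) = 436*(2*(-5)*(3 - 1*(-5)²)) = 436*(2*(-5)*(3 - 1*25)) = 436*(2*(-5)*(3 - 25)) = 436*(2*(-5)*(-22)) = 436*220 = 95920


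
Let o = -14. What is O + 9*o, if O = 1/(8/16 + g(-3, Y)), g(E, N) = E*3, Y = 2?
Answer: -2144/17 ≈ -126.12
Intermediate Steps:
g(E, N) = 3*E
O = -2/17 (O = 1/(8/16 + 3*(-3)) = 1/(8*(1/16) - 9) = 1/(½ - 9) = 1/(-17/2) = -2/17 ≈ -0.11765)
O + 9*o = -2/17 + 9*(-14) = -2/17 - 126 = -2144/17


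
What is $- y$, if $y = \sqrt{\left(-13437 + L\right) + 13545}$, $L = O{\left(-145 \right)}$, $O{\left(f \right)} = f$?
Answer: $- i \sqrt{37} \approx - 6.0828 i$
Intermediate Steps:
$L = -145$
$y = i \sqrt{37}$ ($y = \sqrt{\left(-13437 - 145\right) + 13545} = \sqrt{-13582 + 13545} = \sqrt{-37} = i \sqrt{37} \approx 6.0828 i$)
$- y = - i \sqrt{37}$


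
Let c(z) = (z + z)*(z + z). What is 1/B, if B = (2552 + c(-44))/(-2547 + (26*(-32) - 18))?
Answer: -3397/10296 ≈ -0.32993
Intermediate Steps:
c(z) = 4*z² (c(z) = (2*z)*(2*z) = 4*z²)
B = -10296/3397 (B = (2552 + 4*(-44)²)/(-2547 + (26*(-32) - 18)) = (2552 + 4*1936)/(-2547 + (-832 - 18)) = (2552 + 7744)/(-2547 - 850) = 10296/(-3397) = 10296*(-1/3397) = -10296/3397 ≈ -3.0309)
1/B = 1/(-10296/3397) = -3397/10296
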